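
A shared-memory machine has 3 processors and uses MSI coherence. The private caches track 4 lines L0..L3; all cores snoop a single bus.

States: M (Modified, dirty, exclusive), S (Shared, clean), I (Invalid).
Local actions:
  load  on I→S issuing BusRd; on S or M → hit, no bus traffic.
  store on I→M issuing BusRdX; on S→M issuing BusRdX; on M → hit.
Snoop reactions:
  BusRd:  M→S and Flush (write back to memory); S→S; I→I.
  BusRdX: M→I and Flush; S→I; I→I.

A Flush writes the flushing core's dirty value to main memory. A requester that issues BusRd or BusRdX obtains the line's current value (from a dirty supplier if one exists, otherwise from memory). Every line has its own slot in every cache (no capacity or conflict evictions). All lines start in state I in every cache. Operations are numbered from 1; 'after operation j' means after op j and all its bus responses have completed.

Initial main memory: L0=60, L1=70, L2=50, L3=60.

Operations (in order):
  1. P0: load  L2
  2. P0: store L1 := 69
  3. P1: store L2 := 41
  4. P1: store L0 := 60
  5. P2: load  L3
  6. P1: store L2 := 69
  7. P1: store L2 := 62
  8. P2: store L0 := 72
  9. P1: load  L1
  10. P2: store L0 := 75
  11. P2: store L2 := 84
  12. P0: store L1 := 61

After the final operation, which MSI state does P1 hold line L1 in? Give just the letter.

  op1 P0: load  L2 → S/I/I on L2; bus BusRd; mem=50
  op2 P0: store L1 := 69 → M/I/I on L1; bus BusRdX; mem=70
  op3 P1: store L2 := 41 → I/M/I on L2; bus BusRdX; mem=50
  op4 P1: store L0 := 60 → I/M/I on L0; bus BusRdX; mem=60
  op5 P2: load  L3 → I/I/S on L3; bus BusRd; mem=60
  op6 P1: store L2 := 69 → I/M/I on L2; bus (none); mem=50
  op7 P1: store L2 := 62 → I/M/I on L2; bus (none); mem=50
  op8 P2: store L0 := 72 → I/I/M on L0; bus BusRdX Flush; mem=60
  op9 P1: load  L1 → S/S/I on L1; bus BusRd Flush; mem=69
  op10 P2: store L0 := 75 → I/I/M on L0; bus (none); mem=60
  op11 P2: store L2 := 84 → I/I/M on L2; bus BusRdX Flush; mem=62
  op12 P0: store L1 := 61 → M/I/I on L1; bus BusRdX; mem=69

state = I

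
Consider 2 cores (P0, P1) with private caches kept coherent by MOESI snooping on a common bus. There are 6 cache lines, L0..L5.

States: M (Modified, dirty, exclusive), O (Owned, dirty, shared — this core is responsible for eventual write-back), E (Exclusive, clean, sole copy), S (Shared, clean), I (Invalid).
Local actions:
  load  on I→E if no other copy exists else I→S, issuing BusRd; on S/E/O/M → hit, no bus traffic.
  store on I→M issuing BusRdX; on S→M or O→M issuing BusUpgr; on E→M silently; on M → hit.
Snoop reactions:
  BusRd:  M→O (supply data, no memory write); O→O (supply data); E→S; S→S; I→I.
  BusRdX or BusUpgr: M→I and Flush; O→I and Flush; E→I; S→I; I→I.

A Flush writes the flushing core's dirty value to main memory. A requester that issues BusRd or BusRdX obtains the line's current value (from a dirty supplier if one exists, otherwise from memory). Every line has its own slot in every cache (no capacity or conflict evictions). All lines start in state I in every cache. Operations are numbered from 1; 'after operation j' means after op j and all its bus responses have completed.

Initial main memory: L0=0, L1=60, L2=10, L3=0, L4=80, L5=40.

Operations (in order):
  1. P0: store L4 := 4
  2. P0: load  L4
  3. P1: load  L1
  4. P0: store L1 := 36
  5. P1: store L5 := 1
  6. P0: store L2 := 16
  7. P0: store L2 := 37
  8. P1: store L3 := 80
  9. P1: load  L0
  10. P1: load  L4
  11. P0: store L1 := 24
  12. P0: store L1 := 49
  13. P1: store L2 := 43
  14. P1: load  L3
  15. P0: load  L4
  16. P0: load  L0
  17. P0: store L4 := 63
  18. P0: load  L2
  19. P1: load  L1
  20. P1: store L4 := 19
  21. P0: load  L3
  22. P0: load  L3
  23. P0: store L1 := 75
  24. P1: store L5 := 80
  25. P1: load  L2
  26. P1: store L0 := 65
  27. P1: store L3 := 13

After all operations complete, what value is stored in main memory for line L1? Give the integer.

memory[L1] = 60

step 1: P0: store L4 := 4  ⟶  MI  (L4)  txn=BusRdX  M[L4]=80
step 2: P0: load  L4  ⟶  MI  (L4)  txn=∅  M[L4]=80
step 3: P1: load  L1  ⟶  IE  (L1)  txn=BusRd  M[L1]=60
step 4: P0: store L1 := 36  ⟶  MI  (L1)  txn=BusRdX  M[L1]=60
step 5: P1: store L5 := 1  ⟶  IM  (L5)  txn=BusRdX  M[L5]=40
step 6: P0: store L2 := 16  ⟶  MI  (L2)  txn=BusRdX  M[L2]=10
step 7: P0: store L2 := 37  ⟶  MI  (L2)  txn=∅  M[L2]=10
step 8: P1: store L3 := 80  ⟶  IM  (L3)  txn=BusRdX  M[L3]=0
step 9: P1: load  L0  ⟶  IE  (L0)  txn=BusRd  M[L0]=0
step 10: P1: load  L4  ⟶  OS  (L4)  txn=BusRd  M[L4]=80
step 11: P0: store L1 := 24  ⟶  MI  (L1)  txn=∅  M[L1]=60
step 12: P0: store L1 := 49  ⟶  MI  (L1)  txn=∅  M[L1]=60
step 13: P1: store L2 := 43  ⟶  IM  (L2)  txn=BusRdX+Flush  M[L2]=37
step 14: P1: load  L3  ⟶  IM  (L3)  txn=∅  M[L3]=0
step 15: P0: load  L4  ⟶  OS  (L4)  txn=∅  M[L4]=80
step 16: P0: load  L0  ⟶  SS  (L0)  txn=BusRd  M[L0]=0
step 17: P0: store L4 := 63  ⟶  MI  (L4)  txn=BusUpgr  M[L4]=80
step 18: P0: load  L2  ⟶  SO  (L2)  txn=BusRd  M[L2]=37
step 19: P1: load  L1  ⟶  OS  (L1)  txn=BusRd  M[L1]=60
step 20: P1: store L4 := 19  ⟶  IM  (L4)  txn=BusRdX+Flush  M[L4]=63
step 21: P0: load  L3  ⟶  SO  (L3)  txn=BusRd  M[L3]=0
step 22: P0: load  L3  ⟶  SO  (L3)  txn=∅  M[L3]=0
step 23: P0: store L1 := 75  ⟶  MI  (L1)  txn=BusUpgr  M[L1]=60
step 24: P1: store L5 := 80  ⟶  IM  (L5)  txn=∅  M[L5]=40
step 25: P1: load  L2  ⟶  SO  (L2)  txn=∅  M[L2]=37
step 26: P1: store L0 := 65  ⟶  IM  (L0)  txn=BusUpgr  M[L0]=0
step 27: P1: store L3 := 13  ⟶  IM  (L3)  txn=BusUpgr  M[L3]=0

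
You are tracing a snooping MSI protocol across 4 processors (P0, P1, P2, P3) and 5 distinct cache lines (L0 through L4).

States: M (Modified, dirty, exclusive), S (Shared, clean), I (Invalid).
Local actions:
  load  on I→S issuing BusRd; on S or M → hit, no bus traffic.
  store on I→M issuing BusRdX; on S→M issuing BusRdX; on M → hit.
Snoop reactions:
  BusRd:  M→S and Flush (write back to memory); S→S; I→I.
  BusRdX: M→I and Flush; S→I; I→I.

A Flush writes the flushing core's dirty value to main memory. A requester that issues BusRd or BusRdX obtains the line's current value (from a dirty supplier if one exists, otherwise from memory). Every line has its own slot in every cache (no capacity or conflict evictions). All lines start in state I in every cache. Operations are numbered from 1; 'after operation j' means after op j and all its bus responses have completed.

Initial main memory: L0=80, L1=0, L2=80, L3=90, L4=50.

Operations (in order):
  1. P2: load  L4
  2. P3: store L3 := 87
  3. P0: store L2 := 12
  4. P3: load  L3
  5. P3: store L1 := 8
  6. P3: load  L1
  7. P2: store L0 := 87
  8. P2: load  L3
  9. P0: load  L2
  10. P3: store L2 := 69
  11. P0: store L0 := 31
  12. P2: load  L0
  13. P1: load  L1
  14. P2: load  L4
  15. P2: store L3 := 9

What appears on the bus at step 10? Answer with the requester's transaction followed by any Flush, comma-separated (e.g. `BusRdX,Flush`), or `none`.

bus = BusRdX,Flush

  op1 P2: load  L4 → I/I/S/I on L4; bus BusRd; mem=50
  op2 P3: store L3 := 87 → I/I/I/M on L3; bus BusRdX; mem=90
  op3 P0: store L2 := 12 → M/I/I/I on L2; bus BusRdX; mem=80
  op4 P3: load  L3 → I/I/I/M on L3; bus (none); mem=90
  op5 P3: store L1 := 8 → I/I/I/M on L1; bus BusRdX; mem=0
  op6 P3: load  L1 → I/I/I/M on L1; bus (none); mem=0
  op7 P2: store L0 := 87 → I/I/M/I on L0; bus BusRdX; mem=80
  op8 P2: load  L3 → I/I/S/S on L3; bus BusRd Flush; mem=87
  op9 P0: load  L2 → M/I/I/I on L2; bus (none); mem=80
  op10 P3: store L2 := 69 → I/I/I/M on L2; bus BusRdX Flush; mem=12
  op11 P0: store L0 := 31 → M/I/I/I on L0; bus BusRdX Flush; mem=87
  op12 P2: load  L0 → S/I/S/I on L0; bus BusRd Flush; mem=31
  op13 P1: load  L1 → I/S/I/S on L1; bus BusRd Flush; mem=8
  op14 P2: load  L4 → I/I/S/I on L4; bus (none); mem=50
  op15 P2: store L3 := 9 → I/I/M/I on L3; bus BusRdX; mem=87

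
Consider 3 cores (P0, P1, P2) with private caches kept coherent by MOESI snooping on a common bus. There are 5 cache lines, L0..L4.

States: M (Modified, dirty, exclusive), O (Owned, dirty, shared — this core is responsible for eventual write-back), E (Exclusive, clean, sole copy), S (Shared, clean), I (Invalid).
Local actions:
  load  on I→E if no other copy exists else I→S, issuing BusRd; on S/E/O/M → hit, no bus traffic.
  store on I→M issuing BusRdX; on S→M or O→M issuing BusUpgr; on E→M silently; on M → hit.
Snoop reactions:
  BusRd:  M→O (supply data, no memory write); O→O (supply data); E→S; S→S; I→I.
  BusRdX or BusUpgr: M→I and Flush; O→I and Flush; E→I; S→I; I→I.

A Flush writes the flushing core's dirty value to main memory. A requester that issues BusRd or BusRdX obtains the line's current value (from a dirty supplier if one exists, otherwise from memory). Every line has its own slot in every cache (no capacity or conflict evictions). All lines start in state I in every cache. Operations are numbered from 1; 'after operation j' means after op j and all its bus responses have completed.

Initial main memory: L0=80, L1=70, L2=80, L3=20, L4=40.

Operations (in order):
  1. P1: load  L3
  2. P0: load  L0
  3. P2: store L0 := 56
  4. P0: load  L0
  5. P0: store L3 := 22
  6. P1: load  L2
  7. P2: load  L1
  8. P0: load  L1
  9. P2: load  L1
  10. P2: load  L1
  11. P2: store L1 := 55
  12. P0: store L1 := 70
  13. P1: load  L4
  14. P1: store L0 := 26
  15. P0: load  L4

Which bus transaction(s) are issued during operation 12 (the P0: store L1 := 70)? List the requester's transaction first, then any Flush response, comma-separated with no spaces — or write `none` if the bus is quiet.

[1] P1: load  L3 | P0:I, P1:E(20), P2:I | bus: BusRd
[2] P0: load  L0 | P0:E(80), P1:I, P2:I | bus: BusRd
[3] P2: store L0 := 56 | P0:I, P1:I, P2:M(56) | bus: BusRdX
[4] P0: load  L0 | P0:S(56), P1:I, P2:O(56) | bus: BusRd
[5] P0: store L3 := 22 | P0:M(22), P1:I, P2:I | bus: BusRdX
[6] P1: load  L2 | P0:I, P1:E(80), P2:I | bus: BusRd
[7] P2: load  L1 | P0:I, P1:I, P2:E(70) | bus: BusRd
[8] P0: load  L1 | P0:S(70), P1:I, P2:S(70) | bus: BusRd
[9] P2: load  L1 | P0:S(70), P1:I, P2:S(70) | bus: none
[10] P2: load  L1 | P0:S(70), P1:I, P2:S(70) | bus: none
[11] P2: store L1 := 55 | P0:I, P1:I, P2:M(55) | bus: BusUpgr
[12] P0: store L1 := 70 | P0:M(70), P1:I, P2:I | bus: BusRdX,Flush
[13] P1: load  L4 | P0:I, P1:E(40), P2:I | bus: BusRd
[14] P1: store L0 := 26 | P0:I, P1:M(26), P2:I | bus: BusRdX,Flush
[15] P0: load  L4 | P0:S(40), P1:S(40), P2:I | bus: BusRd

bus = BusRdX,Flush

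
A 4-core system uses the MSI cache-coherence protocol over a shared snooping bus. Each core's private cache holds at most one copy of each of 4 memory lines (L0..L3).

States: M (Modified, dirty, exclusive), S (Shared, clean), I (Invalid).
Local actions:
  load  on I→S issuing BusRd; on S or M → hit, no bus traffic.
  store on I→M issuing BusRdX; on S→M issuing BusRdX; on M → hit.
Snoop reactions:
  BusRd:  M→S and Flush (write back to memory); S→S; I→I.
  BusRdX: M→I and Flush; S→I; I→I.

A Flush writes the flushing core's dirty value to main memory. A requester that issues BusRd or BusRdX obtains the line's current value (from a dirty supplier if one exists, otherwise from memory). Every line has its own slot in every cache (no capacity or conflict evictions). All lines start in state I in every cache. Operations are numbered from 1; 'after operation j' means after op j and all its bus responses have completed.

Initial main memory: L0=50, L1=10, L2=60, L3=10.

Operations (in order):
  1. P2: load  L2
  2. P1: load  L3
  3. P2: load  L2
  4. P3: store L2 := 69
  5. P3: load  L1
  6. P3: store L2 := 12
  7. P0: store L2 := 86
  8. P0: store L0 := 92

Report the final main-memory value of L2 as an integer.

  op1 P2: load  L2 → I/I/S/I on L2; bus BusRd; mem=60
  op2 P1: load  L3 → I/S/I/I on L3; bus BusRd; mem=10
  op3 P2: load  L2 → I/I/S/I on L2; bus (none); mem=60
  op4 P3: store L2 := 69 → I/I/I/M on L2; bus BusRdX; mem=60
  op5 P3: load  L1 → I/I/I/S on L1; bus BusRd; mem=10
  op6 P3: store L2 := 12 → I/I/I/M on L2; bus (none); mem=60
  op7 P0: store L2 := 86 → M/I/I/I on L2; bus BusRdX Flush; mem=12
  op8 P0: store L0 := 92 → M/I/I/I on L0; bus BusRdX; mem=50

memory[L2] = 12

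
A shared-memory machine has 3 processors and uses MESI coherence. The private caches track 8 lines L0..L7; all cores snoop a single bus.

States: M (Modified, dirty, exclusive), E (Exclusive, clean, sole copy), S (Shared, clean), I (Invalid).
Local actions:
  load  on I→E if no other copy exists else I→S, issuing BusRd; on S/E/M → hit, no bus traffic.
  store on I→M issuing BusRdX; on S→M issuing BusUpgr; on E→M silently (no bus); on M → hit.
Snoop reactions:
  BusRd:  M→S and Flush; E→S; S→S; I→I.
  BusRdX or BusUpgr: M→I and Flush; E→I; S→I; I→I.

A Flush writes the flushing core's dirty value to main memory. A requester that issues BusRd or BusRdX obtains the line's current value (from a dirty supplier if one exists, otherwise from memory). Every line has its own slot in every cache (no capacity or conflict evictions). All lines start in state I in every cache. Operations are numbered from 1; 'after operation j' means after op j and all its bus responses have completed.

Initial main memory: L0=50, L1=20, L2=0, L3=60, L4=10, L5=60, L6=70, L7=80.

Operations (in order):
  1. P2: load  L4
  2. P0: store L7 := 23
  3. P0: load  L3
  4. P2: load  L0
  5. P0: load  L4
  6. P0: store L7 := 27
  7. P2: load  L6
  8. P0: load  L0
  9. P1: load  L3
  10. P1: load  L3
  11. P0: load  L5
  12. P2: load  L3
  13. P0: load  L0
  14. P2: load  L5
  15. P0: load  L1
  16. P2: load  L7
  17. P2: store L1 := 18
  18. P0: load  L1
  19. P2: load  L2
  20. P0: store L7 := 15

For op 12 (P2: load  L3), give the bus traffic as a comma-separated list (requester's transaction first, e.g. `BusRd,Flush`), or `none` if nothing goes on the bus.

bus = BusRd

step 1: P2: load  L4  ⟶  IIE  (L4)  txn=BusRd  M[L4]=10
step 2: P0: store L7 := 23  ⟶  MII  (L7)  txn=BusRdX  M[L7]=80
step 3: P0: load  L3  ⟶  EII  (L3)  txn=BusRd  M[L3]=60
step 4: P2: load  L0  ⟶  IIE  (L0)  txn=BusRd  M[L0]=50
step 5: P0: load  L4  ⟶  SIS  (L4)  txn=BusRd  M[L4]=10
step 6: P0: store L7 := 27  ⟶  MII  (L7)  txn=∅  M[L7]=80
step 7: P2: load  L6  ⟶  IIE  (L6)  txn=BusRd  M[L6]=70
step 8: P0: load  L0  ⟶  SIS  (L0)  txn=BusRd  M[L0]=50
step 9: P1: load  L3  ⟶  SSI  (L3)  txn=BusRd  M[L3]=60
step 10: P1: load  L3  ⟶  SSI  (L3)  txn=∅  M[L3]=60
step 11: P0: load  L5  ⟶  EII  (L5)  txn=BusRd  M[L5]=60
step 12: P2: load  L3  ⟶  SSS  (L3)  txn=BusRd  M[L3]=60
step 13: P0: load  L0  ⟶  SIS  (L0)  txn=∅  M[L0]=50
step 14: P2: load  L5  ⟶  SIS  (L5)  txn=BusRd  M[L5]=60
step 15: P0: load  L1  ⟶  EII  (L1)  txn=BusRd  M[L1]=20
step 16: P2: load  L7  ⟶  SIS  (L7)  txn=BusRd+Flush  M[L7]=27
step 17: P2: store L1 := 18  ⟶  IIM  (L1)  txn=BusRdX  M[L1]=20
step 18: P0: load  L1  ⟶  SIS  (L1)  txn=BusRd+Flush  M[L1]=18
step 19: P2: load  L2  ⟶  IIE  (L2)  txn=BusRd  M[L2]=0
step 20: P0: store L7 := 15  ⟶  MII  (L7)  txn=BusUpgr  M[L7]=27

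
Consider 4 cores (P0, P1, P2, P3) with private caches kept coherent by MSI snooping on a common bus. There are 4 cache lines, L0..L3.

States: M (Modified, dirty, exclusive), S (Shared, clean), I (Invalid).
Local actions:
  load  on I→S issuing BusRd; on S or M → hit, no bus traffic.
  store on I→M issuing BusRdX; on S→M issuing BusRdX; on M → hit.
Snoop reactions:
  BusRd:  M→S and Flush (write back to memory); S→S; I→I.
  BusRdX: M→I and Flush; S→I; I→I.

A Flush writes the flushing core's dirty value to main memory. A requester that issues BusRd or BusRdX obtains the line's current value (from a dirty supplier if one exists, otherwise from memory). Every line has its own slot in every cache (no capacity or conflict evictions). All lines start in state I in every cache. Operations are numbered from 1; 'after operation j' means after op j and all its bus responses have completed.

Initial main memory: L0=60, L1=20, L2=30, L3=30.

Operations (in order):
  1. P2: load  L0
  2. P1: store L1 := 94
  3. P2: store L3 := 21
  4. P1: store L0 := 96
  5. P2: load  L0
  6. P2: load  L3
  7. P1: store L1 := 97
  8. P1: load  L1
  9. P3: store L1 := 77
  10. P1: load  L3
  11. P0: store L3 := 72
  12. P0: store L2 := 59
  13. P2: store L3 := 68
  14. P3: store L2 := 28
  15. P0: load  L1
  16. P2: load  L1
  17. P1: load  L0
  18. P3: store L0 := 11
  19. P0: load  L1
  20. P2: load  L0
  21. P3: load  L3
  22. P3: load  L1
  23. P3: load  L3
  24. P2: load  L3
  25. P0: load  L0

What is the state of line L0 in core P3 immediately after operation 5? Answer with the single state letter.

1. P2: load  L0  bus=[BusRd]  L0: P0=I P1=I P2=S P3=I  mem[L0]=60
2. P1: store L1 := 94  bus=[BusRdX]  L1: P0=I P1=M P2=I P3=I  mem[L1]=20
3. P2: store L3 := 21  bus=[BusRdX]  L3: P0=I P1=I P2=M P3=I  mem[L3]=30
4. P1: store L0 := 96  bus=[BusRdX]  L0: P0=I P1=M P2=I P3=I  mem[L0]=60
5. P2: load  L0  bus=[BusRd,Flush]  L0: P0=I P1=S P2=S P3=I  mem[L0]=96
6. P2: load  L3  bus=[-]  L3: P0=I P1=I P2=M P3=I  mem[L3]=30
7. P1: store L1 := 97  bus=[-]  L1: P0=I P1=M P2=I P3=I  mem[L1]=20
8. P1: load  L1  bus=[-]  L1: P0=I P1=M P2=I P3=I  mem[L1]=20
9. P3: store L1 := 77  bus=[BusRdX,Flush]  L1: P0=I P1=I P2=I P3=M  mem[L1]=97
10. P1: load  L3  bus=[BusRd,Flush]  L3: P0=I P1=S P2=S P3=I  mem[L3]=21
11. P0: store L3 := 72  bus=[BusRdX]  L3: P0=M P1=I P2=I P3=I  mem[L3]=21
12. P0: store L2 := 59  bus=[BusRdX]  L2: P0=M P1=I P2=I P3=I  mem[L2]=30
13. P2: store L3 := 68  bus=[BusRdX,Flush]  L3: P0=I P1=I P2=M P3=I  mem[L3]=72
14. P3: store L2 := 28  bus=[BusRdX,Flush]  L2: P0=I P1=I P2=I P3=M  mem[L2]=59
15. P0: load  L1  bus=[BusRd,Flush]  L1: P0=S P1=I P2=I P3=S  mem[L1]=77
16. P2: load  L1  bus=[BusRd]  L1: P0=S P1=I P2=S P3=S  mem[L1]=77
17. P1: load  L0  bus=[-]  L0: P0=I P1=S P2=S P3=I  mem[L0]=96
18. P3: store L0 := 11  bus=[BusRdX]  L0: P0=I P1=I P2=I P3=M  mem[L0]=96
19. P0: load  L1  bus=[-]  L1: P0=S P1=I P2=S P3=S  mem[L1]=77
20. P2: load  L0  bus=[BusRd,Flush]  L0: P0=I P1=I P2=S P3=S  mem[L0]=11
21. P3: load  L3  bus=[BusRd,Flush]  L3: P0=I P1=I P2=S P3=S  mem[L3]=68
22. P3: load  L1  bus=[-]  L1: P0=S P1=I P2=S P3=S  mem[L1]=77
23. P3: load  L3  bus=[-]  L3: P0=I P1=I P2=S P3=S  mem[L3]=68
24. P2: load  L3  bus=[-]  L3: P0=I P1=I P2=S P3=S  mem[L3]=68
25. P0: load  L0  bus=[BusRd]  L0: P0=S P1=I P2=S P3=S  mem[L0]=11

state = I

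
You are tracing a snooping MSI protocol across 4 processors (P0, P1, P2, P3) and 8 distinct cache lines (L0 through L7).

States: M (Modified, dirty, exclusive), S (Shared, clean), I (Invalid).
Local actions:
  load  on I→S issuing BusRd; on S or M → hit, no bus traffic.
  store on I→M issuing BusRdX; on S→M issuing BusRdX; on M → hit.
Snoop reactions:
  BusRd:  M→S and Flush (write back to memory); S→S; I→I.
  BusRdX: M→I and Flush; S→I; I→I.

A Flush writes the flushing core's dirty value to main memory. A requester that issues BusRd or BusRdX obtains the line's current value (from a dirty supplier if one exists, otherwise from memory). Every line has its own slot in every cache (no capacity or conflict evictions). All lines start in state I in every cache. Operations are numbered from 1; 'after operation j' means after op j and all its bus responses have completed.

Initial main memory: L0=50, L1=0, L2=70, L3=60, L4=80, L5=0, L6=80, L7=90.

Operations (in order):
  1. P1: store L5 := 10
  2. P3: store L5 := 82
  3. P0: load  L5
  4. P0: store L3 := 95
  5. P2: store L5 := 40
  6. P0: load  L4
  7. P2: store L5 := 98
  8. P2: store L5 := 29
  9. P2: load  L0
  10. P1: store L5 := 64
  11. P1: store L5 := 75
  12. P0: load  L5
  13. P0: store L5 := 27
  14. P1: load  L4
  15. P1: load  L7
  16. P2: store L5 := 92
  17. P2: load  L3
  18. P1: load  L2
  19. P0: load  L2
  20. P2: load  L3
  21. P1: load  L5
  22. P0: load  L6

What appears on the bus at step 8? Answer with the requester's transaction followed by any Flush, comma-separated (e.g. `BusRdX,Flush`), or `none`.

[1] P1: store L5 := 10 | P0:I, P1:M(10), P2:I, P3:I | bus: BusRdX
[2] P3: store L5 := 82 | P0:I, P1:I, P2:I, P3:M(82) | bus: BusRdX,Flush
[3] P0: load  L5 | P0:S(82), P1:I, P2:I, P3:S(82) | bus: BusRd,Flush
[4] P0: store L3 := 95 | P0:M(95), P1:I, P2:I, P3:I | bus: BusRdX
[5] P2: store L5 := 40 | P0:I, P1:I, P2:M(40), P3:I | bus: BusRdX
[6] P0: load  L4 | P0:S(80), P1:I, P2:I, P3:I | bus: BusRd
[7] P2: store L5 := 98 | P0:I, P1:I, P2:M(98), P3:I | bus: none
[8] P2: store L5 := 29 | P0:I, P1:I, P2:M(29), P3:I | bus: none
[9] P2: load  L0 | P0:I, P1:I, P2:S(50), P3:I | bus: BusRd
[10] P1: store L5 := 64 | P0:I, P1:M(64), P2:I, P3:I | bus: BusRdX,Flush
[11] P1: store L5 := 75 | P0:I, P1:M(75), P2:I, P3:I | bus: none
[12] P0: load  L5 | P0:S(75), P1:S(75), P2:I, P3:I | bus: BusRd,Flush
[13] P0: store L5 := 27 | P0:M(27), P1:I, P2:I, P3:I | bus: BusRdX
[14] P1: load  L4 | P0:S(80), P1:S(80), P2:I, P3:I | bus: BusRd
[15] P1: load  L7 | P0:I, P1:S(90), P2:I, P3:I | bus: BusRd
[16] P2: store L5 := 92 | P0:I, P1:I, P2:M(92), P3:I | bus: BusRdX,Flush
[17] P2: load  L3 | P0:S(95), P1:I, P2:S(95), P3:I | bus: BusRd,Flush
[18] P1: load  L2 | P0:I, P1:S(70), P2:I, P3:I | bus: BusRd
[19] P0: load  L2 | P0:S(70), P1:S(70), P2:I, P3:I | bus: BusRd
[20] P2: load  L3 | P0:S(95), P1:I, P2:S(95), P3:I | bus: none
[21] P1: load  L5 | P0:I, P1:S(92), P2:S(92), P3:I | bus: BusRd,Flush
[22] P0: load  L6 | P0:S(80), P1:I, P2:I, P3:I | bus: BusRd

bus = none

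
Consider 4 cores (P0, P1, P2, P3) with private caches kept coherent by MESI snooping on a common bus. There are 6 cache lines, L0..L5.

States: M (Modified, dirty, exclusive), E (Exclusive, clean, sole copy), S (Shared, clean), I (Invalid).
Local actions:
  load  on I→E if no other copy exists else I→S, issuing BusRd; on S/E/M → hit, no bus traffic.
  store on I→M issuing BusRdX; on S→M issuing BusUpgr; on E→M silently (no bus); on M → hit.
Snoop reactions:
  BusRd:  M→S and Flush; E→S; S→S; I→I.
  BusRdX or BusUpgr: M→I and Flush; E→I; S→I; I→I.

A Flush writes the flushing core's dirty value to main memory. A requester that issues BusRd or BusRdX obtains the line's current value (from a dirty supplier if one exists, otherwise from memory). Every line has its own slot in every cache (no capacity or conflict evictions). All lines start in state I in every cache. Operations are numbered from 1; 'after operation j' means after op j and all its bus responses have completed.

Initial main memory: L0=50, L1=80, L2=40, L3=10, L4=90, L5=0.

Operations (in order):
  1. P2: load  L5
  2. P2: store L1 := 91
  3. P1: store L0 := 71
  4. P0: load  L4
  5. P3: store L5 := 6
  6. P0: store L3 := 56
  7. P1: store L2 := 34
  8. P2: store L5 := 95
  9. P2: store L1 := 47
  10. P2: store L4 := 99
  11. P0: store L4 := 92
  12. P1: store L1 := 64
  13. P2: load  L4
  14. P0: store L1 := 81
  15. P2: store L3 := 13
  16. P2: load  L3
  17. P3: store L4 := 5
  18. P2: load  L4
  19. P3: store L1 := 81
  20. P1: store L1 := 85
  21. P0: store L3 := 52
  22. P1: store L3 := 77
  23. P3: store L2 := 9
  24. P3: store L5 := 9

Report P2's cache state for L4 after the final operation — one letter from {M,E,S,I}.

state = S

  op1 P2: load  L5 → I/I/E/I on L5; bus BusRd; mem=0
  op2 P2: store L1 := 91 → I/I/M/I on L1; bus BusRdX; mem=80
  op3 P1: store L0 := 71 → I/M/I/I on L0; bus BusRdX; mem=50
  op4 P0: load  L4 → E/I/I/I on L4; bus BusRd; mem=90
  op5 P3: store L5 := 6 → I/I/I/M on L5; bus BusRdX; mem=0
  op6 P0: store L3 := 56 → M/I/I/I on L3; bus BusRdX; mem=10
  op7 P1: store L2 := 34 → I/M/I/I on L2; bus BusRdX; mem=40
  op8 P2: store L5 := 95 → I/I/M/I on L5; bus BusRdX Flush; mem=6
  op9 P2: store L1 := 47 → I/I/M/I on L1; bus (none); mem=80
  op10 P2: store L4 := 99 → I/I/M/I on L4; bus BusRdX; mem=90
  op11 P0: store L4 := 92 → M/I/I/I on L4; bus BusRdX Flush; mem=99
  op12 P1: store L1 := 64 → I/M/I/I on L1; bus BusRdX Flush; mem=47
  op13 P2: load  L4 → S/I/S/I on L4; bus BusRd Flush; mem=92
  op14 P0: store L1 := 81 → M/I/I/I on L1; bus BusRdX Flush; mem=64
  op15 P2: store L3 := 13 → I/I/M/I on L3; bus BusRdX Flush; mem=56
  op16 P2: load  L3 → I/I/M/I on L3; bus (none); mem=56
  op17 P3: store L4 := 5 → I/I/I/M on L4; bus BusRdX; mem=92
  op18 P2: load  L4 → I/I/S/S on L4; bus BusRd Flush; mem=5
  op19 P3: store L1 := 81 → I/I/I/M on L1; bus BusRdX Flush; mem=81
  op20 P1: store L1 := 85 → I/M/I/I on L1; bus BusRdX Flush; mem=81
  op21 P0: store L3 := 52 → M/I/I/I on L3; bus BusRdX Flush; mem=13
  op22 P1: store L3 := 77 → I/M/I/I on L3; bus BusRdX Flush; mem=52
  op23 P3: store L2 := 9 → I/I/I/M on L2; bus BusRdX Flush; mem=34
  op24 P3: store L5 := 9 → I/I/I/M on L5; bus BusRdX Flush; mem=95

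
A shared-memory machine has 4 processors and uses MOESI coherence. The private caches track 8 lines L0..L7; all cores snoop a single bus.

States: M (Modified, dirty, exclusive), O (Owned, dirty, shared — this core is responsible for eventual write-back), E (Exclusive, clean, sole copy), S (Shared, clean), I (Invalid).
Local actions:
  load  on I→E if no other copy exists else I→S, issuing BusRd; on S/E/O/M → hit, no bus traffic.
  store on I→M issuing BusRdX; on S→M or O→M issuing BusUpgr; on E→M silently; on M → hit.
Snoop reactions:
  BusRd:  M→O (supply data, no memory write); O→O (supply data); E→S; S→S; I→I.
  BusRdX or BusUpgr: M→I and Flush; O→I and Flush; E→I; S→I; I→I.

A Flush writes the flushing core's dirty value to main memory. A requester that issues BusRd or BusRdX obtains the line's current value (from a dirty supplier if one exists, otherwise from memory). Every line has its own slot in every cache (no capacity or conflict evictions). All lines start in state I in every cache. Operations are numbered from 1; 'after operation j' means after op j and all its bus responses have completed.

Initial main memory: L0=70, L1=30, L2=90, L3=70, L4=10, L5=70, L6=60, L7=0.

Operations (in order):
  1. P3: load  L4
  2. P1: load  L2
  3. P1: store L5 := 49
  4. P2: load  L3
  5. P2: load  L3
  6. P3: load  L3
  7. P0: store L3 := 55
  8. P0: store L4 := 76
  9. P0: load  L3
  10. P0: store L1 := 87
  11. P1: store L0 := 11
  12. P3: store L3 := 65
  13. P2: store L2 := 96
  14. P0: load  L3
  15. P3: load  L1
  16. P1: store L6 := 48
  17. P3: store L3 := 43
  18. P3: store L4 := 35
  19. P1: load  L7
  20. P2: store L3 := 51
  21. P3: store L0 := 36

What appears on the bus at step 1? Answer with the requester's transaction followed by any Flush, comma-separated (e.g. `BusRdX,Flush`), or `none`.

bus = BusRd

step 1: P3: load  L4  ⟶  IIIE  (L4)  txn=BusRd  M[L4]=10
step 2: P1: load  L2  ⟶  IEII  (L2)  txn=BusRd  M[L2]=90
step 3: P1: store L5 := 49  ⟶  IMII  (L5)  txn=BusRdX  M[L5]=70
step 4: P2: load  L3  ⟶  IIEI  (L3)  txn=BusRd  M[L3]=70
step 5: P2: load  L3  ⟶  IIEI  (L3)  txn=∅  M[L3]=70
step 6: P3: load  L3  ⟶  IISS  (L3)  txn=BusRd  M[L3]=70
step 7: P0: store L3 := 55  ⟶  MIII  (L3)  txn=BusRdX  M[L3]=70
step 8: P0: store L4 := 76  ⟶  MIII  (L4)  txn=BusRdX  M[L4]=10
step 9: P0: load  L3  ⟶  MIII  (L3)  txn=∅  M[L3]=70
step 10: P0: store L1 := 87  ⟶  MIII  (L1)  txn=BusRdX  M[L1]=30
step 11: P1: store L0 := 11  ⟶  IMII  (L0)  txn=BusRdX  M[L0]=70
step 12: P3: store L3 := 65  ⟶  IIIM  (L3)  txn=BusRdX+Flush  M[L3]=55
step 13: P2: store L2 := 96  ⟶  IIMI  (L2)  txn=BusRdX  M[L2]=90
step 14: P0: load  L3  ⟶  SIIO  (L3)  txn=BusRd  M[L3]=55
step 15: P3: load  L1  ⟶  OIIS  (L1)  txn=BusRd  M[L1]=30
step 16: P1: store L6 := 48  ⟶  IMII  (L6)  txn=BusRdX  M[L6]=60
step 17: P3: store L3 := 43  ⟶  IIIM  (L3)  txn=BusUpgr  M[L3]=55
step 18: P3: store L4 := 35  ⟶  IIIM  (L4)  txn=BusRdX+Flush  M[L4]=76
step 19: P1: load  L7  ⟶  IEII  (L7)  txn=BusRd  M[L7]=0
step 20: P2: store L3 := 51  ⟶  IIMI  (L3)  txn=BusRdX+Flush  M[L3]=43
step 21: P3: store L0 := 36  ⟶  IIIM  (L0)  txn=BusRdX+Flush  M[L0]=11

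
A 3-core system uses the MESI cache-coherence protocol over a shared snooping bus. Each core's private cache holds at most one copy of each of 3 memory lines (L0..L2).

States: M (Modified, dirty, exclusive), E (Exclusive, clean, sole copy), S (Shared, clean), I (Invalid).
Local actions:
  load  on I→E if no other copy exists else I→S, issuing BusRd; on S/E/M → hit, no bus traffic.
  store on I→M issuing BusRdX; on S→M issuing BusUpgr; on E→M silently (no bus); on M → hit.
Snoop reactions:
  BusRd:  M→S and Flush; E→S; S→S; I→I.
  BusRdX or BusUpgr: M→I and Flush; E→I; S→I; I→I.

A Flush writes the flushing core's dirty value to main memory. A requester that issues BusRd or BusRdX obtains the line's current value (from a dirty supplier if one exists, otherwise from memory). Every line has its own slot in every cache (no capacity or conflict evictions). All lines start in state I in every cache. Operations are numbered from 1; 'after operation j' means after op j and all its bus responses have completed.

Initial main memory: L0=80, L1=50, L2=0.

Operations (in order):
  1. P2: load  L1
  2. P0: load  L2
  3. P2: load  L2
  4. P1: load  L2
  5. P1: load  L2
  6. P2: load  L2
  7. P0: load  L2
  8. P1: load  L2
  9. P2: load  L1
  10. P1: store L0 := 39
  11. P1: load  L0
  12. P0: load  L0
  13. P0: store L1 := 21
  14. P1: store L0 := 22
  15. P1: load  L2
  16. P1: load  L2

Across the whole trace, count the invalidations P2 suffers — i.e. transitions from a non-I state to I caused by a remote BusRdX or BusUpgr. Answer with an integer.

step 1: P2: load  L1  ⟶  IIE  (L1)  txn=BusRd  M[L1]=50
step 2: P0: load  L2  ⟶  EII  (L2)  txn=BusRd  M[L2]=0
step 3: P2: load  L2  ⟶  SIS  (L2)  txn=BusRd  M[L2]=0
step 4: P1: load  L2  ⟶  SSS  (L2)  txn=BusRd  M[L2]=0
step 5: P1: load  L2  ⟶  SSS  (L2)  txn=∅  M[L2]=0
step 6: P2: load  L2  ⟶  SSS  (L2)  txn=∅  M[L2]=0
step 7: P0: load  L2  ⟶  SSS  (L2)  txn=∅  M[L2]=0
step 8: P1: load  L2  ⟶  SSS  (L2)  txn=∅  M[L2]=0
step 9: P2: load  L1  ⟶  IIE  (L1)  txn=∅  M[L1]=50
step 10: P1: store L0 := 39  ⟶  IMI  (L0)  txn=BusRdX  M[L0]=80
step 11: P1: load  L0  ⟶  IMI  (L0)  txn=∅  M[L0]=80
step 12: P0: load  L0  ⟶  SSI  (L0)  txn=BusRd+Flush  M[L0]=39
step 13: P0: store L1 := 21  ⟶  MII  (L1)  txn=BusRdX  M[L1]=50
step 14: P1: store L0 := 22  ⟶  IMI  (L0)  txn=BusUpgr  M[L0]=39
step 15: P1: load  L2  ⟶  SSS  (L2)  txn=∅  M[L2]=0
step 16: P1: load  L2  ⟶  SSS  (L2)  txn=∅  M[L2]=0

invalidations = 1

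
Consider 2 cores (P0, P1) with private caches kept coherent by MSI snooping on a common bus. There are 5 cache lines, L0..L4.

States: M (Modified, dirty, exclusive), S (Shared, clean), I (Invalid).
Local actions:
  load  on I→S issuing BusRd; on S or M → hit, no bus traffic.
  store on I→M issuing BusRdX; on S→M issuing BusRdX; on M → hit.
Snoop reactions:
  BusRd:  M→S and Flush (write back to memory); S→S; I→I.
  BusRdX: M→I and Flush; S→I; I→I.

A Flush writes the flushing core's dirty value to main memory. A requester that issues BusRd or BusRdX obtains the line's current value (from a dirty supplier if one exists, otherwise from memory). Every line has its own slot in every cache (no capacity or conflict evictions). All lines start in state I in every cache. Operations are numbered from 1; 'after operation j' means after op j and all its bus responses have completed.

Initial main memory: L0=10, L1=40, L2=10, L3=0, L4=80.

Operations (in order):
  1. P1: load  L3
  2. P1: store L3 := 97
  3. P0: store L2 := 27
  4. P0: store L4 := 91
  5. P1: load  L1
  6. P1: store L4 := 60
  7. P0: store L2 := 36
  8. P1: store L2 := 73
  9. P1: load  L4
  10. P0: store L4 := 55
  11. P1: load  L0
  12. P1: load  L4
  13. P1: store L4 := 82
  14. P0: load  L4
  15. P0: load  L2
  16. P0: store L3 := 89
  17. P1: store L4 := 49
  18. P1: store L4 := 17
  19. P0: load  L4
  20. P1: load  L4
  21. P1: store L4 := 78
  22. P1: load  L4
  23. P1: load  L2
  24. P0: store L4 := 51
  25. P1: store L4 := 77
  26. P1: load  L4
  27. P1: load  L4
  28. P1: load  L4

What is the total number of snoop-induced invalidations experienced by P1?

invalidations = 3

[1] P1: load  L3 | P0:I, P1:S(0) | bus: BusRd
[2] P1: store L3 := 97 | P0:I, P1:M(97) | bus: BusRdX
[3] P0: store L2 := 27 | P0:M(27), P1:I | bus: BusRdX
[4] P0: store L4 := 91 | P0:M(91), P1:I | bus: BusRdX
[5] P1: load  L1 | P0:I, P1:S(40) | bus: BusRd
[6] P1: store L4 := 60 | P0:I, P1:M(60) | bus: BusRdX,Flush
[7] P0: store L2 := 36 | P0:M(36), P1:I | bus: none
[8] P1: store L2 := 73 | P0:I, P1:M(73) | bus: BusRdX,Flush
[9] P1: load  L4 | P0:I, P1:M(60) | bus: none
[10] P0: store L4 := 55 | P0:M(55), P1:I | bus: BusRdX,Flush
[11] P1: load  L0 | P0:I, P1:S(10) | bus: BusRd
[12] P1: load  L4 | P0:S(55), P1:S(55) | bus: BusRd,Flush
[13] P1: store L4 := 82 | P0:I, P1:M(82) | bus: BusRdX
[14] P0: load  L4 | P0:S(82), P1:S(82) | bus: BusRd,Flush
[15] P0: load  L2 | P0:S(73), P1:S(73) | bus: BusRd,Flush
[16] P0: store L3 := 89 | P0:M(89), P1:I | bus: BusRdX,Flush
[17] P1: store L4 := 49 | P0:I, P1:M(49) | bus: BusRdX
[18] P1: store L4 := 17 | P0:I, P1:M(17) | bus: none
[19] P0: load  L4 | P0:S(17), P1:S(17) | bus: BusRd,Flush
[20] P1: load  L4 | P0:S(17), P1:S(17) | bus: none
[21] P1: store L4 := 78 | P0:I, P1:M(78) | bus: BusRdX
[22] P1: load  L4 | P0:I, P1:M(78) | bus: none
[23] P1: load  L2 | P0:S(73), P1:S(73) | bus: none
[24] P0: store L4 := 51 | P0:M(51), P1:I | bus: BusRdX,Flush
[25] P1: store L4 := 77 | P0:I, P1:M(77) | bus: BusRdX,Flush
[26] P1: load  L4 | P0:I, P1:M(77) | bus: none
[27] P1: load  L4 | P0:I, P1:M(77) | bus: none
[28] P1: load  L4 | P0:I, P1:M(77) | bus: none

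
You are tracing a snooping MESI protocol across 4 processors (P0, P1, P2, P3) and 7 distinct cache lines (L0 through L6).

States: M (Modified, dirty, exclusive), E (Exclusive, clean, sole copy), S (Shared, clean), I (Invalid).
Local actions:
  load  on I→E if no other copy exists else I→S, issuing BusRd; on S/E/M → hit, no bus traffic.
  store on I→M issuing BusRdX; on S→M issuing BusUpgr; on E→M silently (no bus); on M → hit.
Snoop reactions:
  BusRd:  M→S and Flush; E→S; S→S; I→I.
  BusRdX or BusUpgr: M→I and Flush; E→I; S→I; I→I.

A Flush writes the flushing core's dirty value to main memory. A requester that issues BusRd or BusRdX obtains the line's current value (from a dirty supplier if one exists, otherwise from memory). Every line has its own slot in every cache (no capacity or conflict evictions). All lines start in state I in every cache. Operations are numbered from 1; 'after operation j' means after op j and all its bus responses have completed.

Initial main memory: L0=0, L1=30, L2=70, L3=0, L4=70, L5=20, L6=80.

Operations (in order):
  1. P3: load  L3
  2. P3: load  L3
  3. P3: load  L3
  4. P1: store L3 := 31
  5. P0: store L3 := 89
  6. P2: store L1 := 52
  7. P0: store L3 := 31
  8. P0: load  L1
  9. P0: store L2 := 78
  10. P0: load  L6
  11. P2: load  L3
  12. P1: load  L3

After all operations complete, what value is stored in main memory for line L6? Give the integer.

memory[L6] = 80

[1] P3: load  L3 | P0:I, P1:I, P2:I, P3:E(0) | bus: BusRd
[2] P3: load  L3 | P0:I, P1:I, P2:I, P3:E(0) | bus: none
[3] P3: load  L3 | P0:I, P1:I, P2:I, P3:E(0) | bus: none
[4] P1: store L3 := 31 | P0:I, P1:M(31), P2:I, P3:I | bus: BusRdX
[5] P0: store L3 := 89 | P0:M(89), P1:I, P2:I, P3:I | bus: BusRdX,Flush
[6] P2: store L1 := 52 | P0:I, P1:I, P2:M(52), P3:I | bus: BusRdX
[7] P0: store L3 := 31 | P0:M(31), P1:I, P2:I, P3:I | bus: none
[8] P0: load  L1 | P0:S(52), P1:I, P2:S(52), P3:I | bus: BusRd,Flush
[9] P0: store L2 := 78 | P0:M(78), P1:I, P2:I, P3:I | bus: BusRdX
[10] P0: load  L6 | P0:E(80), P1:I, P2:I, P3:I | bus: BusRd
[11] P2: load  L3 | P0:S(31), P1:I, P2:S(31), P3:I | bus: BusRd,Flush
[12] P1: load  L3 | P0:S(31), P1:S(31), P2:S(31), P3:I | bus: BusRd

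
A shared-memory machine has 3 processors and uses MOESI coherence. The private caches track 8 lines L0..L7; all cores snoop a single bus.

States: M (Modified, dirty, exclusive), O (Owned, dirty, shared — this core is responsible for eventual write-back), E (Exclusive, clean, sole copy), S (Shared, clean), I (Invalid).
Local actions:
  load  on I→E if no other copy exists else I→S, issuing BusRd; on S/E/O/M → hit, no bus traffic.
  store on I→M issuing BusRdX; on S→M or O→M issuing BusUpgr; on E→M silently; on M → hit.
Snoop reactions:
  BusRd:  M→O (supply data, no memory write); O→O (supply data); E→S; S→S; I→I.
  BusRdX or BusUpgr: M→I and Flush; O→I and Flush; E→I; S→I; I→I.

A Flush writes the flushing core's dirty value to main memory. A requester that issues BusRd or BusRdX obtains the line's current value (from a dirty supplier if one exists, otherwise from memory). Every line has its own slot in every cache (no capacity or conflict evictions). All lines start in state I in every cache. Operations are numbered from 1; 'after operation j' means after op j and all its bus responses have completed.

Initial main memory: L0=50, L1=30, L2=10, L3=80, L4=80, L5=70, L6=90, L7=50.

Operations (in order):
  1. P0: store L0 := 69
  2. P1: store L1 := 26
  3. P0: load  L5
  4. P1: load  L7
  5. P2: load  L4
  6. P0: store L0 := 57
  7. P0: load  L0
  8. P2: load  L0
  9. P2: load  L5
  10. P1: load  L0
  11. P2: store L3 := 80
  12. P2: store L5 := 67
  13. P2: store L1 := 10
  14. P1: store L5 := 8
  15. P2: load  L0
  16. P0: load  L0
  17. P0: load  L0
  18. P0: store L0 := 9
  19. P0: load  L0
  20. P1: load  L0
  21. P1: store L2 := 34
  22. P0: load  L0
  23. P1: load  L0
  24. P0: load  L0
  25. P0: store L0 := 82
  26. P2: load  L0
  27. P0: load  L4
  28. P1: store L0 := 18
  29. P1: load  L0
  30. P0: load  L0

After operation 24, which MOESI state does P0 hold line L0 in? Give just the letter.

state = O

step 1: P0: store L0 := 69  ⟶  MII  (L0)  txn=BusRdX  M[L0]=50
step 2: P1: store L1 := 26  ⟶  IMI  (L1)  txn=BusRdX  M[L1]=30
step 3: P0: load  L5  ⟶  EII  (L5)  txn=BusRd  M[L5]=70
step 4: P1: load  L7  ⟶  IEI  (L7)  txn=BusRd  M[L7]=50
step 5: P2: load  L4  ⟶  IIE  (L4)  txn=BusRd  M[L4]=80
step 6: P0: store L0 := 57  ⟶  MII  (L0)  txn=∅  M[L0]=50
step 7: P0: load  L0  ⟶  MII  (L0)  txn=∅  M[L0]=50
step 8: P2: load  L0  ⟶  OIS  (L0)  txn=BusRd  M[L0]=50
step 9: P2: load  L5  ⟶  SIS  (L5)  txn=BusRd  M[L5]=70
step 10: P1: load  L0  ⟶  OSS  (L0)  txn=BusRd  M[L0]=50
step 11: P2: store L3 := 80  ⟶  IIM  (L3)  txn=BusRdX  M[L3]=80
step 12: P2: store L5 := 67  ⟶  IIM  (L5)  txn=BusUpgr  M[L5]=70
step 13: P2: store L1 := 10  ⟶  IIM  (L1)  txn=BusRdX+Flush  M[L1]=26
step 14: P1: store L5 := 8  ⟶  IMI  (L5)  txn=BusRdX+Flush  M[L5]=67
step 15: P2: load  L0  ⟶  OSS  (L0)  txn=∅  M[L0]=50
step 16: P0: load  L0  ⟶  OSS  (L0)  txn=∅  M[L0]=50
step 17: P0: load  L0  ⟶  OSS  (L0)  txn=∅  M[L0]=50
step 18: P0: store L0 := 9  ⟶  MII  (L0)  txn=BusUpgr  M[L0]=50
step 19: P0: load  L0  ⟶  MII  (L0)  txn=∅  M[L0]=50
step 20: P1: load  L0  ⟶  OSI  (L0)  txn=BusRd  M[L0]=50
step 21: P1: store L2 := 34  ⟶  IMI  (L2)  txn=BusRdX  M[L2]=10
step 22: P0: load  L0  ⟶  OSI  (L0)  txn=∅  M[L0]=50
step 23: P1: load  L0  ⟶  OSI  (L0)  txn=∅  M[L0]=50
step 24: P0: load  L0  ⟶  OSI  (L0)  txn=∅  M[L0]=50
step 25: P0: store L0 := 82  ⟶  MII  (L0)  txn=BusUpgr  M[L0]=50
step 26: P2: load  L0  ⟶  OIS  (L0)  txn=BusRd  M[L0]=50
step 27: P0: load  L4  ⟶  SIS  (L4)  txn=BusRd  M[L4]=80
step 28: P1: store L0 := 18  ⟶  IMI  (L0)  txn=BusRdX+Flush  M[L0]=82
step 29: P1: load  L0  ⟶  IMI  (L0)  txn=∅  M[L0]=82
step 30: P0: load  L0  ⟶  SOI  (L0)  txn=BusRd  M[L0]=82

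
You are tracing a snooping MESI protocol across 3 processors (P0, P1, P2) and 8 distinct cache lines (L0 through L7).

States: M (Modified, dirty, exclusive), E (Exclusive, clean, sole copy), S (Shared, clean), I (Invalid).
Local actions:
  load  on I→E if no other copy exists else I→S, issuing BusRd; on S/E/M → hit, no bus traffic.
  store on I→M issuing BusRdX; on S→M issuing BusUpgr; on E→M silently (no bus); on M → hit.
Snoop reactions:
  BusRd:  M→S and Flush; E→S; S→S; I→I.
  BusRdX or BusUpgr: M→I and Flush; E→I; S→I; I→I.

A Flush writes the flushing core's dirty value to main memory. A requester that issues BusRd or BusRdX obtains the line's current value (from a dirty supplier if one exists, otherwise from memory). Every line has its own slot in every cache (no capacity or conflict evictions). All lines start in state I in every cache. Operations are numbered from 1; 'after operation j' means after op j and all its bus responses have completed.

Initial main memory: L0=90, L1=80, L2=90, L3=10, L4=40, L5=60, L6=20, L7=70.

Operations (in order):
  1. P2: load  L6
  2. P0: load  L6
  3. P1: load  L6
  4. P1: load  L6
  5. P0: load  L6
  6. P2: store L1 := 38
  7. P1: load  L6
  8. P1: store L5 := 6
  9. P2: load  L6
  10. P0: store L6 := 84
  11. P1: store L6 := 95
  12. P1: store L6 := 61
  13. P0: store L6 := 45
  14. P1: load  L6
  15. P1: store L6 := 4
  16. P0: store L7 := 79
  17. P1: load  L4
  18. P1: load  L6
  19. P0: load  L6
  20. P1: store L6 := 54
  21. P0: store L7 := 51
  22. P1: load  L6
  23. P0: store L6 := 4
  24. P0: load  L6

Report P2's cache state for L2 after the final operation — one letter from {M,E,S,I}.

state = I

[1] P2: load  L6 | P0:I, P1:I, P2:E(20) | bus: BusRd
[2] P0: load  L6 | P0:S(20), P1:I, P2:S(20) | bus: BusRd
[3] P1: load  L6 | P0:S(20), P1:S(20), P2:S(20) | bus: BusRd
[4] P1: load  L6 | P0:S(20), P1:S(20), P2:S(20) | bus: none
[5] P0: load  L6 | P0:S(20), P1:S(20), P2:S(20) | bus: none
[6] P2: store L1 := 38 | P0:I, P1:I, P2:M(38) | bus: BusRdX
[7] P1: load  L6 | P0:S(20), P1:S(20), P2:S(20) | bus: none
[8] P1: store L5 := 6 | P0:I, P1:M(6), P2:I | bus: BusRdX
[9] P2: load  L6 | P0:S(20), P1:S(20), P2:S(20) | bus: none
[10] P0: store L6 := 84 | P0:M(84), P1:I, P2:I | bus: BusUpgr
[11] P1: store L6 := 95 | P0:I, P1:M(95), P2:I | bus: BusRdX,Flush
[12] P1: store L6 := 61 | P0:I, P1:M(61), P2:I | bus: none
[13] P0: store L6 := 45 | P0:M(45), P1:I, P2:I | bus: BusRdX,Flush
[14] P1: load  L6 | P0:S(45), P1:S(45), P2:I | bus: BusRd,Flush
[15] P1: store L6 := 4 | P0:I, P1:M(4), P2:I | bus: BusUpgr
[16] P0: store L7 := 79 | P0:M(79), P1:I, P2:I | bus: BusRdX
[17] P1: load  L4 | P0:I, P1:E(40), P2:I | bus: BusRd
[18] P1: load  L6 | P0:I, P1:M(4), P2:I | bus: none
[19] P0: load  L6 | P0:S(4), P1:S(4), P2:I | bus: BusRd,Flush
[20] P1: store L6 := 54 | P0:I, P1:M(54), P2:I | bus: BusUpgr
[21] P0: store L7 := 51 | P0:M(51), P1:I, P2:I | bus: none
[22] P1: load  L6 | P0:I, P1:M(54), P2:I | bus: none
[23] P0: store L6 := 4 | P0:M(4), P1:I, P2:I | bus: BusRdX,Flush
[24] P0: load  L6 | P0:M(4), P1:I, P2:I | bus: none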